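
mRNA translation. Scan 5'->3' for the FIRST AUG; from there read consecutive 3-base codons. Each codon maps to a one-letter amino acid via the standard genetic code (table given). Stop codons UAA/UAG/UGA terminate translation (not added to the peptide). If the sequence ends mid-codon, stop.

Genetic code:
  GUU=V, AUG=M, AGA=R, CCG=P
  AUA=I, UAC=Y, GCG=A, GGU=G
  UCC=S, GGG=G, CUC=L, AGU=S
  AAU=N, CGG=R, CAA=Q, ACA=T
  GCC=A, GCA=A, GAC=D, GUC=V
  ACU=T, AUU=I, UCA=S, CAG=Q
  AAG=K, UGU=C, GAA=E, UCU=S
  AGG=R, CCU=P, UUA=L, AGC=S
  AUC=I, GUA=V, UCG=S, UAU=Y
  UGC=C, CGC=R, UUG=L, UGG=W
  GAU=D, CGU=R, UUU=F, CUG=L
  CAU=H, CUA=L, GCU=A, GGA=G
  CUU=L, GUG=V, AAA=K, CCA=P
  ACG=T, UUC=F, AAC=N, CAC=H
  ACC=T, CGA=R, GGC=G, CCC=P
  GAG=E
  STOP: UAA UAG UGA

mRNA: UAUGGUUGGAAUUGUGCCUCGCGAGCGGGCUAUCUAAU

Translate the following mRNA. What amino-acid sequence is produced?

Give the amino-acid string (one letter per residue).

Answer: MVGIVPRERAI

Derivation:
start AUG at pos 1
pos 1: AUG -> M; peptide=M
pos 4: GUU -> V; peptide=MV
pos 7: GGA -> G; peptide=MVG
pos 10: AUU -> I; peptide=MVGI
pos 13: GUG -> V; peptide=MVGIV
pos 16: CCU -> P; peptide=MVGIVP
pos 19: CGC -> R; peptide=MVGIVPR
pos 22: GAG -> E; peptide=MVGIVPRE
pos 25: CGG -> R; peptide=MVGIVPRER
pos 28: GCU -> A; peptide=MVGIVPRERA
pos 31: AUC -> I; peptide=MVGIVPRERAI
pos 34: UAA -> STOP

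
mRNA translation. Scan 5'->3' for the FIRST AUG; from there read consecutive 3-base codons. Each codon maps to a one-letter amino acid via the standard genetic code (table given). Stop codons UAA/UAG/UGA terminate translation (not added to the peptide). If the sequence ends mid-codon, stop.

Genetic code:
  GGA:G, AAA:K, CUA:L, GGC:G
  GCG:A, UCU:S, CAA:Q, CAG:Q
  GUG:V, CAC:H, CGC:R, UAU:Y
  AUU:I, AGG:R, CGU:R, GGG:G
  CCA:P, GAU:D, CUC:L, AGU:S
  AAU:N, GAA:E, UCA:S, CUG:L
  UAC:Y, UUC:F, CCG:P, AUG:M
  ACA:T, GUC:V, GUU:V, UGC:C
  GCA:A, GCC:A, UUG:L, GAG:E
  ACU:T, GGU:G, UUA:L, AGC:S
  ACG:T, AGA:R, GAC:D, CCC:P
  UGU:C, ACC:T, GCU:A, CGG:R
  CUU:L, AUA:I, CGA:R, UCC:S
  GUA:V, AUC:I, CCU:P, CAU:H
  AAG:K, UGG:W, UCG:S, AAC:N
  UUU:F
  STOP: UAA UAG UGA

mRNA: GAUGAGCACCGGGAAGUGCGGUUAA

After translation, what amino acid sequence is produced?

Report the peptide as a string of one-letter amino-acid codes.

start AUG at pos 1
pos 1: AUG -> M; peptide=M
pos 4: AGC -> S; peptide=MS
pos 7: ACC -> T; peptide=MST
pos 10: GGG -> G; peptide=MSTG
pos 13: AAG -> K; peptide=MSTGK
pos 16: UGC -> C; peptide=MSTGKC
pos 19: GGU -> G; peptide=MSTGKCG
pos 22: UAA -> STOP

Answer: MSTGKCG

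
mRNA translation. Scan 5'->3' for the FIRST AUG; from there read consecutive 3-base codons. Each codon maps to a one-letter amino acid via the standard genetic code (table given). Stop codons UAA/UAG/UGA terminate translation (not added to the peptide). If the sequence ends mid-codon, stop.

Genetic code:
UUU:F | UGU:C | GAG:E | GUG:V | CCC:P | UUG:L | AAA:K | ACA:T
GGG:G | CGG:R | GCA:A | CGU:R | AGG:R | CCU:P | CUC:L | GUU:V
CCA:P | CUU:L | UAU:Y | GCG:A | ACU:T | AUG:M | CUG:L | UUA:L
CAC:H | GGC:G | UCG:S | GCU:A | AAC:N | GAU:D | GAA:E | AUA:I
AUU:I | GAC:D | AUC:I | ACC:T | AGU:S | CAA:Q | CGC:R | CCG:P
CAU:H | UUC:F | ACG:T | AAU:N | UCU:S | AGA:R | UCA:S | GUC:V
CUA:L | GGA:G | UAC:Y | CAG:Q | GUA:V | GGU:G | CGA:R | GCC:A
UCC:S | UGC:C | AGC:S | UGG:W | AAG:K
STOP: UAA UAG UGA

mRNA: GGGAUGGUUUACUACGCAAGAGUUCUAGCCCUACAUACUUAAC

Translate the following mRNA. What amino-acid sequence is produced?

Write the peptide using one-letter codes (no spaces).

Answer: MVYYARVLALHT

Derivation:
start AUG at pos 3
pos 3: AUG -> M; peptide=M
pos 6: GUU -> V; peptide=MV
pos 9: UAC -> Y; peptide=MVY
pos 12: UAC -> Y; peptide=MVYY
pos 15: GCA -> A; peptide=MVYYA
pos 18: AGA -> R; peptide=MVYYAR
pos 21: GUU -> V; peptide=MVYYARV
pos 24: CUA -> L; peptide=MVYYARVL
pos 27: GCC -> A; peptide=MVYYARVLA
pos 30: CUA -> L; peptide=MVYYARVLAL
pos 33: CAU -> H; peptide=MVYYARVLALH
pos 36: ACU -> T; peptide=MVYYARVLALHT
pos 39: UAA -> STOP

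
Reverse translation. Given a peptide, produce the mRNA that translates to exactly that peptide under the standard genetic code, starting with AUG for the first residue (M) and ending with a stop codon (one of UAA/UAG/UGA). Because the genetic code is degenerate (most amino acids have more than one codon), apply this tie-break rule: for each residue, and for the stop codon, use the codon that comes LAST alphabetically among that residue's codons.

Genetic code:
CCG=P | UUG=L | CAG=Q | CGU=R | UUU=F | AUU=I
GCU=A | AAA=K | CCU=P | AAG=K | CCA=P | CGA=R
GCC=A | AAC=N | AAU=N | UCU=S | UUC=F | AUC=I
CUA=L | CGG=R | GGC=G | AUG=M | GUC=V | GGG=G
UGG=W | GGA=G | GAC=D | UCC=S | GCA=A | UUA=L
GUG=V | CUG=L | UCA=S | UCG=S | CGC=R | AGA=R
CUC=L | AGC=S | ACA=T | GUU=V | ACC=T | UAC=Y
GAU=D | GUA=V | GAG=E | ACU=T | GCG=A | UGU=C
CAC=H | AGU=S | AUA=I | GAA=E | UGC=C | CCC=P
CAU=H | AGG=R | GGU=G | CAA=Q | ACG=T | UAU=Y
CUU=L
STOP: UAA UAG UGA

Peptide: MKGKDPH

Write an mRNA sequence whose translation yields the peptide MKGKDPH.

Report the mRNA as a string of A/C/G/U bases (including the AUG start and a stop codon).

residue 1: M -> AUG (start codon)
residue 2: K codons sorted = AAA,AAG -> pick last = AAG
residue 3: G codons sorted = GGA,GGC,GGG,GGU -> pick last = GGU
residue 4: K codons sorted = AAA,AAG -> pick last = AAG
residue 5: D codons sorted = GAC,GAU -> pick last = GAU
residue 6: P codons sorted = CCA,CCC,CCG,CCU -> pick last = CCU
residue 7: H codons sorted = CAC,CAU -> pick last = CAU
terminator: stop codons sorted = UAA,UAG,UGA -> pick last = UGA

Answer: mRNA: AUGAAGGGUAAGGAUCCUCAUUGA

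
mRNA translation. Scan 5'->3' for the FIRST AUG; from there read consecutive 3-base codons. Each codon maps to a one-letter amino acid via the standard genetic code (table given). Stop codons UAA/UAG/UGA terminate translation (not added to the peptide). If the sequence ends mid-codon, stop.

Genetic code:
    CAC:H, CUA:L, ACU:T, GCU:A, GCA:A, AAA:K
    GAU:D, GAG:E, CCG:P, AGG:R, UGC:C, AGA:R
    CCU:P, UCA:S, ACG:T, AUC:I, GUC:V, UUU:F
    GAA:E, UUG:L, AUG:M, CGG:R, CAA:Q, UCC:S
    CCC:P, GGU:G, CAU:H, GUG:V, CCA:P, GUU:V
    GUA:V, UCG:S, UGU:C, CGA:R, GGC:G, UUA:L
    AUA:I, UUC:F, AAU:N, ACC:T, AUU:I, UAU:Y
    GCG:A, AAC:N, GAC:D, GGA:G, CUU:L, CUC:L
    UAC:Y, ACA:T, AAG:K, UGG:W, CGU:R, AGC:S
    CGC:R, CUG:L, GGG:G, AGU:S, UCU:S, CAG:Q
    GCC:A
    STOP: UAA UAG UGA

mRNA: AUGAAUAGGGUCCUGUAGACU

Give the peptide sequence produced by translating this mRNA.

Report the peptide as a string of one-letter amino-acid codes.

Answer: MNRVL

Derivation:
start AUG at pos 0
pos 0: AUG -> M; peptide=M
pos 3: AAU -> N; peptide=MN
pos 6: AGG -> R; peptide=MNR
pos 9: GUC -> V; peptide=MNRV
pos 12: CUG -> L; peptide=MNRVL
pos 15: UAG -> STOP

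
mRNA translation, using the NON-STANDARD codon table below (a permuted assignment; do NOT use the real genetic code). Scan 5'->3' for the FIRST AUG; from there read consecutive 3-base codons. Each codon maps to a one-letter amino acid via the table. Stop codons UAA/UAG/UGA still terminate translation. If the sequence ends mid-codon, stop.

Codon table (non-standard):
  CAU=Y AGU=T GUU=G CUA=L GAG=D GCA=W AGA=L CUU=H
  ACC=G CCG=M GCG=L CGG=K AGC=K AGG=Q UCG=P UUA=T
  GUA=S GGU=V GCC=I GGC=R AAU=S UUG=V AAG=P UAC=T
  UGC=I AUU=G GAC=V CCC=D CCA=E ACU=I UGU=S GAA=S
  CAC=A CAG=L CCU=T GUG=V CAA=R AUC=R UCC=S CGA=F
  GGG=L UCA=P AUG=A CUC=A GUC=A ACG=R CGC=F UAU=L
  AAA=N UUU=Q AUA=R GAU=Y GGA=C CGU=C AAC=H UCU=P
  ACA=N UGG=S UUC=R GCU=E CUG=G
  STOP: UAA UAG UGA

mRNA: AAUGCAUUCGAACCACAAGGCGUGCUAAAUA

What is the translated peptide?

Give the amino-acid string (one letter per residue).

start AUG at pos 1
pos 1: AUG -> A; peptide=A
pos 4: CAU -> Y; peptide=AY
pos 7: UCG -> P; peptide=AYP
pos 10: AAC -> H; peptide=AYPH
pos 13: CAC -> A; peptide=AYPHA
pos 16: AAG -> P; peptide=AYPHAP
pos 19: GCG -> L; peptide=AYPHAPL
pos 22: UGC -> I; peptide=AYPHAPLI
pos 25: UAA -> STOP

Answer: AYPHAPLI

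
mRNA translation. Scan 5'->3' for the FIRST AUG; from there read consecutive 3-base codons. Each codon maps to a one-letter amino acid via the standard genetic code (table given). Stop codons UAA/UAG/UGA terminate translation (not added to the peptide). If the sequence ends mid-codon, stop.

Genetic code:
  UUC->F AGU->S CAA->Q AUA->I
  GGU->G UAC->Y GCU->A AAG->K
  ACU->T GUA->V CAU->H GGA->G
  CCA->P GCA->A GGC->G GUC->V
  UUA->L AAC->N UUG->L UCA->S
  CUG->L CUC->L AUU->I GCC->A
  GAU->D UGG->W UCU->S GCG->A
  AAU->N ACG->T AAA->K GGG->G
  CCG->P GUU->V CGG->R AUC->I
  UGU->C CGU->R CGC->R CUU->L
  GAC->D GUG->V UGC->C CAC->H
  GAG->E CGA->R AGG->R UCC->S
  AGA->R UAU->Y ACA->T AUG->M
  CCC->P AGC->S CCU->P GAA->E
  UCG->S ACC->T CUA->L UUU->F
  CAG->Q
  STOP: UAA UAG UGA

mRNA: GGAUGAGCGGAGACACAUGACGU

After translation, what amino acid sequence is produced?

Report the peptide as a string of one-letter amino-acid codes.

Answer: MSGDT

Derivation:
start AUG at pos 2
pos 2: AUG -> M; peptide=M
pos 5: AGC -> S; peptide=MS
pos 8: GGA -> G; peptide=MSG
pos 11: GAC -> D; peptide=MSGD
pos 14: ACA -> T; peptide=MSGDT
pos 17: UGA -> STOP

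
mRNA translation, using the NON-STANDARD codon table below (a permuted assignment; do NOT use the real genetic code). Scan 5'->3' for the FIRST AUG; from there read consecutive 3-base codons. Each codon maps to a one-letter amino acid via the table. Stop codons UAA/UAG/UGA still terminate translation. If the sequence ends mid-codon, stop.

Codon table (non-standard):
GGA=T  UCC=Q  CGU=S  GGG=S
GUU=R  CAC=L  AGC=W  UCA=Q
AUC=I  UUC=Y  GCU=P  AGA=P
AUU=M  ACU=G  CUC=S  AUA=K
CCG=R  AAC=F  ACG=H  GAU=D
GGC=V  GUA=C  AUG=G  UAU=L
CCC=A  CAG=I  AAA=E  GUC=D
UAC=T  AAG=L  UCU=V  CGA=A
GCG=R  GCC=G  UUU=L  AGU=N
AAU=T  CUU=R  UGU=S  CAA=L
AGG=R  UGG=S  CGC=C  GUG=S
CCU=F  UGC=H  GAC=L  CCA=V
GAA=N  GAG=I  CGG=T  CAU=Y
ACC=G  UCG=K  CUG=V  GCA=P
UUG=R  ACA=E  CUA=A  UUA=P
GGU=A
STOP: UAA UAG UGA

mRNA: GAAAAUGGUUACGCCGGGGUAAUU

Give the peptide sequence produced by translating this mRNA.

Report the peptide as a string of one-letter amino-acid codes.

Answer: GRHRS

Derivation:
start AUG at pos 4
pos 4: AUG -> G; peptide=G
pos 7: GUU -> R; peptide=GR
pos 10: ACG -> H; peptide=GRH
pos 13: CCG -> R; peptide=GRHR
pos 16: GGG -> S; peptide=GRHRS
pos 19: UAA -> STOP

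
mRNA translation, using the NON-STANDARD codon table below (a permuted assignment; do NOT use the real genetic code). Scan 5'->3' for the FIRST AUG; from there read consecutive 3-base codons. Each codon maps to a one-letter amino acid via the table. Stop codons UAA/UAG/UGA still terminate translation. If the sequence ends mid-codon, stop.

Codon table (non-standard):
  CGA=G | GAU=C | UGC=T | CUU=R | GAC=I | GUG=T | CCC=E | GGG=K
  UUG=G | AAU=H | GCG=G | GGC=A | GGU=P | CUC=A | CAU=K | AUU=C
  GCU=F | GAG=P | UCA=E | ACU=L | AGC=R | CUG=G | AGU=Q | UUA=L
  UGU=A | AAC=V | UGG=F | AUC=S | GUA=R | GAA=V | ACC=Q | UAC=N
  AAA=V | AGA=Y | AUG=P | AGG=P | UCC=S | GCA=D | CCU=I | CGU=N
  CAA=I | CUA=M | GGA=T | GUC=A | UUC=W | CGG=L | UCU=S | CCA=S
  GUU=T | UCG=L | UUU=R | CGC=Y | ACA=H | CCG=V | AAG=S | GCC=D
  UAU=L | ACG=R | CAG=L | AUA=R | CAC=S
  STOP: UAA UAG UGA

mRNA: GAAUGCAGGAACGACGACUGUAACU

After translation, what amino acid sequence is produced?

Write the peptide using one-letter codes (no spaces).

Answer: PLVGGG

Derivation:
start AUG at pos 2
pos 2: AUG -> P; peptide=P
pos 5: CAG -> L; peptide=PL
pos 8: GAA -> V; peptide=PLV
pos 11: CGA -> G; peptide=PLVG
pos 14: CGA -> G; peptide=PLVGG
pos 17: CUG -> G; peptide=PLVGGG
pos 20: UAA -> STOP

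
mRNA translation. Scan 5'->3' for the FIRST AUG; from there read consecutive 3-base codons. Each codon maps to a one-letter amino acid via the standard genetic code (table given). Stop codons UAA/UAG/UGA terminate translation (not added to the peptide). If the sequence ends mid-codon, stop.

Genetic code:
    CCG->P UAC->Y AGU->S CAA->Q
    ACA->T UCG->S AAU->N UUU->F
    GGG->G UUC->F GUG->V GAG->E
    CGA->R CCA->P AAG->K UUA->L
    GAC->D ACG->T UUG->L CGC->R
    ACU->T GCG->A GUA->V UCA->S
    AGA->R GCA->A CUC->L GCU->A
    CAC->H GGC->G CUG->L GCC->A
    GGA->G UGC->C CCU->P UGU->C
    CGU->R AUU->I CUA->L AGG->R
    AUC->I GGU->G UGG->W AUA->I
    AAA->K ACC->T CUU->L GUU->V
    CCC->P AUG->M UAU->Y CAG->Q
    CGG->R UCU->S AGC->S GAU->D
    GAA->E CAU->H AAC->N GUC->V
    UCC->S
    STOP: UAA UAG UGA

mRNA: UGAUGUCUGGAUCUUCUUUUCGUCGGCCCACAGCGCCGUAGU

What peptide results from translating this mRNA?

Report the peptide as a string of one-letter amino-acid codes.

Answer: MSGSSFRRPTAP

Derivation:
start AUG at pos 2
pos 2: AUG -> M; peptide=M
pos 5: UCU -> S; peptide=MS
pos 8: GGA -> G; peptide=MSG
pos 11: UCU -> S; peptide=MSGS
pos 14: UCU -> S; peptide=MSGSS
pos 17: UUU -> F; peptide=MSGSSF
pos 20: CGU -> R; peptide=MSGSSFR
pos 23: CGG -> R; peptide=MSGSSFRR
pos 26: CCC -> P; peptide=MSGSSFRRP
pos 29: ACA -> T; peptide=MSGSSFRRPT
pos 32: GCG -> A; peptide=MSGSSFRRPTA
pos 35: CCG -> P; peptide=MSGSSFRRPTAP
pos 38: UAG -> STOP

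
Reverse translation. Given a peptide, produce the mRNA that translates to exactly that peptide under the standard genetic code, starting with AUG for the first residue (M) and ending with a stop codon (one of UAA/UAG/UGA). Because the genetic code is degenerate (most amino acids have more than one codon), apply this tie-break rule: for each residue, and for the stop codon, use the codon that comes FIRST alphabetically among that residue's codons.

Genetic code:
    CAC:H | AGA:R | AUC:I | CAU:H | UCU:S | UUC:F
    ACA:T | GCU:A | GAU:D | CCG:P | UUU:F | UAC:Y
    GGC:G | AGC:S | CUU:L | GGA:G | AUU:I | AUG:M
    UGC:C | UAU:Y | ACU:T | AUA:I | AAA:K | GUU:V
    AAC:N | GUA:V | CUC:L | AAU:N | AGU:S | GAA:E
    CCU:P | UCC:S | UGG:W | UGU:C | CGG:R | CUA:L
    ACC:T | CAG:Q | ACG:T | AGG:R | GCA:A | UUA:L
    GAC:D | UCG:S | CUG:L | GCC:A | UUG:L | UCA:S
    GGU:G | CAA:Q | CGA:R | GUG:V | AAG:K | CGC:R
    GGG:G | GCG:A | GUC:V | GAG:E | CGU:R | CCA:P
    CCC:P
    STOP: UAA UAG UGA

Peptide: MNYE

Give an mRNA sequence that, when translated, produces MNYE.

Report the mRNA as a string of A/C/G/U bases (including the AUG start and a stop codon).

Answer: mRNA: AUGAACUACGAAUAA

Derivation:
residue 1: M -> AUG (start codon)
residue 2: N codons sorted = AAC,AAU -> pick first = AAC
residue 3: Y codons sorted = UAC,UAU -> pick first = UAC
residue 4: E codons sorted = GAA,GAG -> pick first = GAA
terminator: stop codons sorted = UAA,UAG,UGA -> pick first = UAA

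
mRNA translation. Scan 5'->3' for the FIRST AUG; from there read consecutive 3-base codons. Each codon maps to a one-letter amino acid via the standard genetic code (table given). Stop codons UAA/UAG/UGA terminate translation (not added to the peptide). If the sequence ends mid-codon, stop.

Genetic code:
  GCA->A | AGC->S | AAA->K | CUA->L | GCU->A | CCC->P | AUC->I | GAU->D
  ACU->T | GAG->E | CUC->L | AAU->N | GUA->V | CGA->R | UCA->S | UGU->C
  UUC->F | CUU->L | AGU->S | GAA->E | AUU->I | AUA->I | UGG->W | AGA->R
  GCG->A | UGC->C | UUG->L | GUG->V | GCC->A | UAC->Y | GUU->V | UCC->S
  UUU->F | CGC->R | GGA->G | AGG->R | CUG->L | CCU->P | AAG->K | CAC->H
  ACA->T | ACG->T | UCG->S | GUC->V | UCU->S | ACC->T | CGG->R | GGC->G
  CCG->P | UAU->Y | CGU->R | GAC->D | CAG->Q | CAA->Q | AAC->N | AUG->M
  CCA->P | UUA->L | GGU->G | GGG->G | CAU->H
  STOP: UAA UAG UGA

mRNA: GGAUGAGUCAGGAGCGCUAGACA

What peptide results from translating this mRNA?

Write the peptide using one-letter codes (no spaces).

start AUG at pos 2
pos 2: AUG -> M; peptide=M
pos 5: AGU -> S; peptide=MS
pos 8: CAG -> Q; peptide=MSQ
pos 11: GAG -> E; peptide=MSQE
pos 14: CGC -> R; peptide=MSQER
pos 17: UAG -> STOP

Answer: MSQER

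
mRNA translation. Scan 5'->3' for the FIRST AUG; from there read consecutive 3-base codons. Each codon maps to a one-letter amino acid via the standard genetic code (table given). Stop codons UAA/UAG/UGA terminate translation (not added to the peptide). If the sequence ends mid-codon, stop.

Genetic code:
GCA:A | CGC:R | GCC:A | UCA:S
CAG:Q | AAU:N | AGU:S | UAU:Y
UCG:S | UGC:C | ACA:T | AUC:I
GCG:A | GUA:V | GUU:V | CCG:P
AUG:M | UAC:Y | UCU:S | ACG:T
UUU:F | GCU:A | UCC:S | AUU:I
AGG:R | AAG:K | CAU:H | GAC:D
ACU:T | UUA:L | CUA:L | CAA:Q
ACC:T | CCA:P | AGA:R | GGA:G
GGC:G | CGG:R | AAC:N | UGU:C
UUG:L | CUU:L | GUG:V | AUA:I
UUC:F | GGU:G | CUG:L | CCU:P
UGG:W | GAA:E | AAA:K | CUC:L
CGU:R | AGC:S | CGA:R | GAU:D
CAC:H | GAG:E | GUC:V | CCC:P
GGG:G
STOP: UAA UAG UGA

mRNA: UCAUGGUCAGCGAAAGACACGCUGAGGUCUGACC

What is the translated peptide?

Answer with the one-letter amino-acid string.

start AUG at pos 2
pos 2: AUG -> M; peptide=M
pos 5: GUC -> V; peptide=MV
pos 8: AGC -> S; peptide=MVS
pos 11: GAA -> E; peptide=MVSE
pos 14: AGA -> R; peptide=MVSER
pos 17: CAC -> H; peptide=MVSERH
pos 20: GCU -> A; peptide=MVSERHA
pos 23: GAG -> E; peptide=MVSERHAE
pos 26: GUC -> V; peptide=MVSERHAEV
pos 29: UGA -> STOP

Answer: MVSERHAEV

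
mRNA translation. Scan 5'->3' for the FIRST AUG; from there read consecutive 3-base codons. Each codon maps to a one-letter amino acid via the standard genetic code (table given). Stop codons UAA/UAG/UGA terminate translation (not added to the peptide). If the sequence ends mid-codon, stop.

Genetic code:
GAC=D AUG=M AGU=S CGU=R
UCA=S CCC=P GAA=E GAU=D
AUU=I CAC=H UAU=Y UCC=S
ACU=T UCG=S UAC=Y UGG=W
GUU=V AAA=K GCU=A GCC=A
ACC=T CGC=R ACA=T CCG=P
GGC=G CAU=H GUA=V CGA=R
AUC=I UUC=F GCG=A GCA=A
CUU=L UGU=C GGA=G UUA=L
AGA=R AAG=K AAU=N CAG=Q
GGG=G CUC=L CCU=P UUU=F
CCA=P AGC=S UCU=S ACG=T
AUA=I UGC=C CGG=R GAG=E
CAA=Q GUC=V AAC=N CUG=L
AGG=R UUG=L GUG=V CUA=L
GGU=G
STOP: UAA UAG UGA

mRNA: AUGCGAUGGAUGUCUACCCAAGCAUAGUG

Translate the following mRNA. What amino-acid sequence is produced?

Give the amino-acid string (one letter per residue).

Answer: MRWMSTQA

Derivation:
start AUG at pos 0
pos 0: AUG -> M; peptide=M
pos 3: CGA -> R; peptide=MR
pos 6: UGG -> W; peptide=MRW
pos 9: AUG -> M; peptide=MRWM
pos 12: UCU -> S; peptide=MRWMS
pos 15: ACC -> T; peptide=MRWMST
pos 18: CAA -> Q; peptide=MRWMSTQ
pos 21: GCA -> A; peptide=MRWMSTQA
pos 24: UAG -> STOP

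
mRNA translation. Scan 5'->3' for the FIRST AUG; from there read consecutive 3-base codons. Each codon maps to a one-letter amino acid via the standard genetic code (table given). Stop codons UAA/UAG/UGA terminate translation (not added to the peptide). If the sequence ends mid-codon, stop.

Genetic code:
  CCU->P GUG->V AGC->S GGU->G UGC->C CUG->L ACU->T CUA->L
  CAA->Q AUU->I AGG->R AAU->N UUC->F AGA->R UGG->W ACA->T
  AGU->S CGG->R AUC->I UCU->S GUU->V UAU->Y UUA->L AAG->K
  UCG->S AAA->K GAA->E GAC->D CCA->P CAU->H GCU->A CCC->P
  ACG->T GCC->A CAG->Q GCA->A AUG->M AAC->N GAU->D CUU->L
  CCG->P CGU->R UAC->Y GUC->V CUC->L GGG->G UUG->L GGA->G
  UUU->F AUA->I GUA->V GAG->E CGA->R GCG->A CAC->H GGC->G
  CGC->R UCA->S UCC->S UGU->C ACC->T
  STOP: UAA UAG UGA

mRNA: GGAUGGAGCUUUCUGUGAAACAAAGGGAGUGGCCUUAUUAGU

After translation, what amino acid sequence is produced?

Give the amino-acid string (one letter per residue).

Answer: MELSVKQREWPY

Derivation:
start AUG at pos 2
pos 2: AUG -> M; peptide=M
pos 5: GAG -> E; peptide=ME
pos 8: CUU -> L; peptide=MEL
pos 11: UCU -> S; peptide=MELS
pos 14: GUG -> V; peptide=MELSV
pos 17: AAA -> K; peptide=MELSVK
pos 20: CAA -> Q; peptide=MELSVKQ
pos 23: AGG -> R; peptide=MELSVKQR
pos 26: GAG -> E; peptide=MELSVKQRE
pos 29: UGG -> W; peptide=MELSVKQREW
pos 32: CCU -> P; peptide=MELSVKQREWP
pos 35: UAU -> Y; peptide=MELSVKQREWPY
pos 38: UAG -> STOP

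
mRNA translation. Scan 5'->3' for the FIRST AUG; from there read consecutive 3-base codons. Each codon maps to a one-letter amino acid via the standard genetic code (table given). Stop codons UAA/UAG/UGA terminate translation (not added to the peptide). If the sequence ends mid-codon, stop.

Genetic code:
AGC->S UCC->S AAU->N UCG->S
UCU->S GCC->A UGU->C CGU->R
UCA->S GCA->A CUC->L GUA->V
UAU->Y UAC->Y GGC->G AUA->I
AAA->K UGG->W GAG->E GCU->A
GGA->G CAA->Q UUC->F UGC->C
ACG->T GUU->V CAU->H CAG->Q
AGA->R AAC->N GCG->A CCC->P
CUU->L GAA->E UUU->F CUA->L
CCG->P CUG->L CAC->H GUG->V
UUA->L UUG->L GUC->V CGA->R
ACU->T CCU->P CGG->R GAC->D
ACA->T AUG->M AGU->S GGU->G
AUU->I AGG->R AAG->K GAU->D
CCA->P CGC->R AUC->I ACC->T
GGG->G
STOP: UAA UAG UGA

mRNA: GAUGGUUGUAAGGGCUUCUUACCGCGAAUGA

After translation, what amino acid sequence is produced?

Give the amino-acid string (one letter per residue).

Answer: MVVRASYRE

Derivation:
start AUG at pos 1
pos 1: AUG -> M; peptide=M
pos 4: GUU -> V; peptide=MV
pos 7: GUA -> V; peptide=MVV
pos 10: AGG -> R; peptide=MVVR
pos 13: GCU -> A; peptide=MVVRA
pos 16: UCU -> S; peptide=MVVRAS
pos 19: UAC -> Y; peptide=MVVRASY
pos 22: CGC -> R; peptide=MVVRASYR
pos 25: GAA -> E; peptide=MVVRASYRE
pos 28: UGA -> STOP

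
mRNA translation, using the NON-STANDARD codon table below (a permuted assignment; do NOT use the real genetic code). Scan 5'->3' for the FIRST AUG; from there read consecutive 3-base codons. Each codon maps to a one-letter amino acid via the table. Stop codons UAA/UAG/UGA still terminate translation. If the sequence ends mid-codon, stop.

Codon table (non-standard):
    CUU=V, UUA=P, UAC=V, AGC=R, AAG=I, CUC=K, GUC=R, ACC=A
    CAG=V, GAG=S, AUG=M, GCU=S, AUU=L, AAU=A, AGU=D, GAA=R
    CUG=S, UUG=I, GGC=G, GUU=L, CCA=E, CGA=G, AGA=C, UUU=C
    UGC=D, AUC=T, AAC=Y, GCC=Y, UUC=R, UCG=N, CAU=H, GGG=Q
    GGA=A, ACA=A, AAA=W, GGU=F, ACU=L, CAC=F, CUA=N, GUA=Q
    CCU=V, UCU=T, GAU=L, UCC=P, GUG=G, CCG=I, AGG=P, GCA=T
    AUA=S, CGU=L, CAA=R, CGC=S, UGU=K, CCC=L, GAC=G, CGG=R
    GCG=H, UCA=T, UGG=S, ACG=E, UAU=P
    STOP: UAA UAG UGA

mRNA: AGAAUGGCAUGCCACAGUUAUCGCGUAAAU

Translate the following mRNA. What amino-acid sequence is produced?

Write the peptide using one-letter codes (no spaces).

Answer: MTDFDPSQA

Derivation:
start AUG at pos 3
pos 3: AUG -> M; peptide=M
pos 6: GCA -> T; peptide=MT
pos 9: UGC -> D; peptide=MTD
pos 12: CAC -> F; peptide=MTDF
pos 15: AGU -> D; peptide=MTDFD
pos 18: UAU -> P; peptide=MTDFDP
pos 21: CGC -> S; peptide=MTDFDPS
pos 24: GUA -> Q; peptide=MTDFDPSQ
pos 27: AAU -> A; peptide=MTDFDPSQA
pos 30: only 0 nt remain (<3), stop (end of mRNA)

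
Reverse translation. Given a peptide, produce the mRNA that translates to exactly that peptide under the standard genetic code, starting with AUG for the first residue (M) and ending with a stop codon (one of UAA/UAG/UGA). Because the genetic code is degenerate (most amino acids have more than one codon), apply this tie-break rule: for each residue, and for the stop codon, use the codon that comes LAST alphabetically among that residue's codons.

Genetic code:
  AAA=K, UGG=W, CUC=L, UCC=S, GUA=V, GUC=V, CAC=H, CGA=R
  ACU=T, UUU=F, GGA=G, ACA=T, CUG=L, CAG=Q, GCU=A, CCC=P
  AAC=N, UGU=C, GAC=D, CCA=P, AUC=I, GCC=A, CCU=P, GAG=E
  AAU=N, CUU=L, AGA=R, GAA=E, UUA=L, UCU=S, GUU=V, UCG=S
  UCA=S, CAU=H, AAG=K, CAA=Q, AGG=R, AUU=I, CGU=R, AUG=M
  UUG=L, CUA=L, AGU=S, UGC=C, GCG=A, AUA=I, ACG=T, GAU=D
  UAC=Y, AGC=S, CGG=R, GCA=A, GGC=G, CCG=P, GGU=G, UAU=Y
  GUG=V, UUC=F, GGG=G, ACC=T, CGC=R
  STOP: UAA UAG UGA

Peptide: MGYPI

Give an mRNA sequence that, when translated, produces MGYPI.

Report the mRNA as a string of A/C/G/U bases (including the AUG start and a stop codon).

Answer: mRNA: AUGGGUUAUCCUAUUUGA

Derivation:
residue 1: M -> AUG (start codon)
residue 2: G codons sorted = GGA,GGC,GGG,GGU -> pick last = GGU
residue 3: Y codons sorted = UAC,UAU -> pick last = UAU
residue 4: P codons sorted = CCA,CCC,CCG,CCU -> pick last = CCU
residue 5: I codons sorted = AUA,AUC,AUU -> pick last = AUU
terminator: stop codons sorted = UAA,UAG,UGA -> pick last = UGA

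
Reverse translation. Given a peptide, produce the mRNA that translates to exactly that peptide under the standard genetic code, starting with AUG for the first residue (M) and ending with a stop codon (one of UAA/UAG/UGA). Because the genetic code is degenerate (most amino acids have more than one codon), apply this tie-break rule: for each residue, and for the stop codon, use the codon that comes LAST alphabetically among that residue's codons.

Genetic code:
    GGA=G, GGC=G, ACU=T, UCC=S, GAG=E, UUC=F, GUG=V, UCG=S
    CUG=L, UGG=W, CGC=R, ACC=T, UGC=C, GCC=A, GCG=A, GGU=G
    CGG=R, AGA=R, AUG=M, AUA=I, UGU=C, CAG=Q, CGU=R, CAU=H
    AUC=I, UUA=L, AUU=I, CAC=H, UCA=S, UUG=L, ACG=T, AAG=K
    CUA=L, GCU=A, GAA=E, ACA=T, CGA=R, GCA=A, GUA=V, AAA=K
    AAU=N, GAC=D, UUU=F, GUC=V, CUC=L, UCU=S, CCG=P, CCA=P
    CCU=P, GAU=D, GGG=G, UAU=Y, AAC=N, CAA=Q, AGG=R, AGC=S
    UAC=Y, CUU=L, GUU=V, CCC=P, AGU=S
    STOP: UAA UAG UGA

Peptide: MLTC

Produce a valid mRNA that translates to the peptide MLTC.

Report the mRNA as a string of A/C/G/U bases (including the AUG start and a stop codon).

Answer: mRNA: AUGUUGACUUGUUGA

Derivation:
residue 1: M -> AUG (start codon)
residue 2: L codons sorted = CUA,CUC,CUG,CUU,UUA,UUG -> pick last = UUG
residue 3: T codons sorted = ACA,ACC,ACG,ACU -> pick last = ACU
residue 4: C codons sorted = UGC,UGU -> pick last = UGU
terminator: stop codons sorted = UAA,UAG,UGA -> pick last = UGA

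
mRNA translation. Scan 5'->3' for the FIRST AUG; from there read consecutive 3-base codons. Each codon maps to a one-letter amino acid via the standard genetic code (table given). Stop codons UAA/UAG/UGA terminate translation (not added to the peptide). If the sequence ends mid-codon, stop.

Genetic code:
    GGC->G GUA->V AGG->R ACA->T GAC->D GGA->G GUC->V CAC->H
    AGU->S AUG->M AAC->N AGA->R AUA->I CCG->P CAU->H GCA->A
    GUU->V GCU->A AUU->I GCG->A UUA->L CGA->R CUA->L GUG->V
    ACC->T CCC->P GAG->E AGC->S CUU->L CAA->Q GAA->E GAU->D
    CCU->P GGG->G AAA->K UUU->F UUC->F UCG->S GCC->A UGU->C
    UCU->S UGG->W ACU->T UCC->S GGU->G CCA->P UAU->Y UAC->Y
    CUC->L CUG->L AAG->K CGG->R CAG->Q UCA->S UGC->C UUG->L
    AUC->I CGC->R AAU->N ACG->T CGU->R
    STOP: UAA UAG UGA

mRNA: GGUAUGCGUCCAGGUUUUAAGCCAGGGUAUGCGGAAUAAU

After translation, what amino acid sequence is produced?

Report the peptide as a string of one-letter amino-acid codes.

start AUG at pos 3
pos 3: AUG -> M; peptide=M
pos 6: CGU -> R; peptide=MR
pos 9: CCA -> P; peptide=MRP
pos 12: GGU -> G; peptide=MRPG
pos 15: UUU -> F; peptide=MRPGF
pos 18: AAG -> K; peptide=MRPGFK
pos 21: CCA -> P; peptide=MRPGFKP
pos 24: GGG -> G; peptide=MRPGFKPG
pos 27: UAU -> Y; peptide=MRPGFKPGY
pos 30: GCG -> A; peptide=MRPGFKPGYA
pos 33: GAA -> E; peptide=MRPGFKPGYAE
pos 36: UAA -> STOP

Answer: MRPGFKPGYAE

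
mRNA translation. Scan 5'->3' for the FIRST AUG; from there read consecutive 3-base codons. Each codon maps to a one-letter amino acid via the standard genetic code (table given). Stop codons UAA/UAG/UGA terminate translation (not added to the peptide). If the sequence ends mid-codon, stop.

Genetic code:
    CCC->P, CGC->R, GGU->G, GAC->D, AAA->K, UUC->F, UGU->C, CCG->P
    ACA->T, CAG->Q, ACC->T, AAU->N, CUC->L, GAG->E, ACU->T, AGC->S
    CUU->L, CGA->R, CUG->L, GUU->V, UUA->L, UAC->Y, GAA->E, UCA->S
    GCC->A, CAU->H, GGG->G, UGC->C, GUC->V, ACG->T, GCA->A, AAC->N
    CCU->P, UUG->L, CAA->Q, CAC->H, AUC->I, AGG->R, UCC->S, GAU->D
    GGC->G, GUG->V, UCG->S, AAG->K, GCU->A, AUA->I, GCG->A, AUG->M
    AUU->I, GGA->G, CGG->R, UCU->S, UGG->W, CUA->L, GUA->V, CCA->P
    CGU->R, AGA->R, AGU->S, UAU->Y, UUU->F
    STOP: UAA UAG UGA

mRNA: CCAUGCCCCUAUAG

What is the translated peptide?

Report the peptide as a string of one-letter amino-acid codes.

start AUG at pos 2
pos 2: AUG -> M; peptide=M
pos 5: CCC -> P; peptide=MP
pos 8: CUA -> L; peptide=MPL
pos 11: UAG -> STOP

Answer: MPL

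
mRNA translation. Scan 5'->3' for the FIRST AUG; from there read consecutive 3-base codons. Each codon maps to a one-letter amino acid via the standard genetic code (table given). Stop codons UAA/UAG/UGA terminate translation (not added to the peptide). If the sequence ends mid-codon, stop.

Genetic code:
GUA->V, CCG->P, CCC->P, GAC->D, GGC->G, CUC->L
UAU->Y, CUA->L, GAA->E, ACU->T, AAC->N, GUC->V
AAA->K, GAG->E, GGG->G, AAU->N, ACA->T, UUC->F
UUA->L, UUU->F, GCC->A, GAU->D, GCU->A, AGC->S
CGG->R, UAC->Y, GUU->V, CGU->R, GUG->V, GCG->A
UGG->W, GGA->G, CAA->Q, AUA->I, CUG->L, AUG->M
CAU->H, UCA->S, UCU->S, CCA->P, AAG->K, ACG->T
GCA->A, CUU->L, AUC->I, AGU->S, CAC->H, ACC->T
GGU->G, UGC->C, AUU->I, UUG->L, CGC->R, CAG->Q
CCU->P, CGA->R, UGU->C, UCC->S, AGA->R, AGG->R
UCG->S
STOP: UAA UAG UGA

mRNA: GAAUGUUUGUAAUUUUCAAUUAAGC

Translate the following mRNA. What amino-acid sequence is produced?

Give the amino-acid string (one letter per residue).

Answer: MFVIFN

Derivation:
start AUG at pos 2
pos 2: AUG -> M; peptide=M
pos 5: UUU -> F; peptide=MF
pos 8: GUA -> V; peptide=MFV
pos 11: AUU -> I; peptide=MFVI
pos 14: UUC -> F; peptide=MFVIF
pos 17: AAU -> N; peptide=MFVIFN
pos 20: UAA -> STOP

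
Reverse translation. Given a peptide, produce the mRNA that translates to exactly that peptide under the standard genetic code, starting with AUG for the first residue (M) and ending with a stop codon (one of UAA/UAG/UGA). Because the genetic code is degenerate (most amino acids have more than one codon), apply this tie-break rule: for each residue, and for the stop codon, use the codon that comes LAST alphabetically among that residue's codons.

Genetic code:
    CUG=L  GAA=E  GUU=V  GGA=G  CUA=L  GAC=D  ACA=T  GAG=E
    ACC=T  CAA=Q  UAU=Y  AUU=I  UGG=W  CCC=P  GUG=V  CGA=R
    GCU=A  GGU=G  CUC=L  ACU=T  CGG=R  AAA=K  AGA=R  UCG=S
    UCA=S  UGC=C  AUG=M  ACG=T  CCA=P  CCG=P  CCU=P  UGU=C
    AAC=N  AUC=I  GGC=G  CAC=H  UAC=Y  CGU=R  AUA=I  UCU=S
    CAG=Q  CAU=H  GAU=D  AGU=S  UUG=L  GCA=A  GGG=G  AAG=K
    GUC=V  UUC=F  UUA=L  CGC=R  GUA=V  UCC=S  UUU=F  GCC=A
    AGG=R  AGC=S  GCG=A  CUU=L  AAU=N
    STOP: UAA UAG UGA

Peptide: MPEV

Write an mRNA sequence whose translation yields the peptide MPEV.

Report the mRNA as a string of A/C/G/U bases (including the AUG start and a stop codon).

Answer: mRNA: AUGCCUGAGGUUUGA

Derivation:
residue 1: M -> AUG (start codon)
residue 2: P codons sorted = CCA,CCC,CCG,CCU -> pick last = CCU
residue 3: E codons sorted = GAA,GAG -> pick last = GAG
residue 4: V codons sorted = GUA,GUC,GUG,GUU -> pick last = GUU
terminator: stop codons sorted = UAA,UAG,UGA -> pick last = UGA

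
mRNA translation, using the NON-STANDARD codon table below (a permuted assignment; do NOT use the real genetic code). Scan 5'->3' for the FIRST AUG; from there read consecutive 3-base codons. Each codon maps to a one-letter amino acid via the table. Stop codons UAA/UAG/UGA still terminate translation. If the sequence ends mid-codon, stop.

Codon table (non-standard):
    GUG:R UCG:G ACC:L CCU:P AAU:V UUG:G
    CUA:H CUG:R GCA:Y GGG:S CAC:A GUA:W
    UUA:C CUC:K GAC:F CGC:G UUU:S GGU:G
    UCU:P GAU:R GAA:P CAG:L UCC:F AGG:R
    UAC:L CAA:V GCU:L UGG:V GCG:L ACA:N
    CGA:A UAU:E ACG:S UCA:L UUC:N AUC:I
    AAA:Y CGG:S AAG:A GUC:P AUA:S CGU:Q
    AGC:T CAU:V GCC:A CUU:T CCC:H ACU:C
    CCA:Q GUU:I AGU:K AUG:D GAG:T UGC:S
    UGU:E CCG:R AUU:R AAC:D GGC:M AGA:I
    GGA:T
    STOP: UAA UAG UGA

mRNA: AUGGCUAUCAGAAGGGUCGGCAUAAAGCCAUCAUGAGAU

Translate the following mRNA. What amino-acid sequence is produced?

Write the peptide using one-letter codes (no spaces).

Answer: DLIIRPMSAQL

Derivation:
start AUG at pos 0
pos 0: AUG -> D; peptide=D
pos 3: GCU -> L; peptide=DL
pos 6: AUC -> I; peptide=DLI
pos 9: AGA -> I; peptide=DLII
pos 12: AGG -> R; peptide=DLIIR
pos 15: GUC -> P; peptide=DLIIRP
pos 18: GGC -> M; peptide=DLIIRPM
pos 21: AUA -> S; peptide=DLIIRPMS
pos 24: AAG -> A; peptide=DLIIRPMSA
pos 27: CCA -> Q; peptide=DLIIRPMSAQ
pos 30: UCA -> L; peptide=DLIIRPMSAQL
pos 33: UGA -> STOP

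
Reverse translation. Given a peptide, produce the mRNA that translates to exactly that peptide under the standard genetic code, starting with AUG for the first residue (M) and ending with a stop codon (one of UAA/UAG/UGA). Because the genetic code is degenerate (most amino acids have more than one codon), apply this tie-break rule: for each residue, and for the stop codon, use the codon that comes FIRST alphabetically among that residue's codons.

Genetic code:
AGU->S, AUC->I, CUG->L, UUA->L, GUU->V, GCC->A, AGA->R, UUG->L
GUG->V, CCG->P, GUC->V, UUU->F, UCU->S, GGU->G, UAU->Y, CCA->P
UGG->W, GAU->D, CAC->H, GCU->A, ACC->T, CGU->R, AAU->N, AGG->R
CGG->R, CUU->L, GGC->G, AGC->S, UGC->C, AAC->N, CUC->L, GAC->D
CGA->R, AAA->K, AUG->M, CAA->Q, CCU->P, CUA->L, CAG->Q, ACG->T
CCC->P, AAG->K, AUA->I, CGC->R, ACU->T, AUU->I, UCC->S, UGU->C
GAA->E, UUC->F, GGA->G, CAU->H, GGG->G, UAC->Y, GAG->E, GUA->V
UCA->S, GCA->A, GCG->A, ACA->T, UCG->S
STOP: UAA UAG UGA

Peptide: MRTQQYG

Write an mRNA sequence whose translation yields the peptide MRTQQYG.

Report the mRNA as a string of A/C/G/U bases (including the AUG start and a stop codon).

Answer: mRNA: AUGAGAACACAACAAUACGGAUAA

Derivation:
residue 1: M -> AUG (start codon)
residue 2: R codons sorted = AGA,AGG,CGA,CGC,CGG,CGU -> pick first = AGA
residue 3: T codons sorted = ACA,ACC,ACG,ACU -> pick first = ACA
residue 4: Q codons sorted = CAA,CAG -> pick first = CAA
residue 5: Q codons sorted = CAA,CAG -> pick first = CAA
residue 6: Y codons sorted = UAC,UAU -> pick first = UAC
residue 7: G codons sorted = GGA,GGC,GGG,GGU -> pick first = GGA
terminator: stop codons sorted = UAA,UAG,UGA -> pick first = UAA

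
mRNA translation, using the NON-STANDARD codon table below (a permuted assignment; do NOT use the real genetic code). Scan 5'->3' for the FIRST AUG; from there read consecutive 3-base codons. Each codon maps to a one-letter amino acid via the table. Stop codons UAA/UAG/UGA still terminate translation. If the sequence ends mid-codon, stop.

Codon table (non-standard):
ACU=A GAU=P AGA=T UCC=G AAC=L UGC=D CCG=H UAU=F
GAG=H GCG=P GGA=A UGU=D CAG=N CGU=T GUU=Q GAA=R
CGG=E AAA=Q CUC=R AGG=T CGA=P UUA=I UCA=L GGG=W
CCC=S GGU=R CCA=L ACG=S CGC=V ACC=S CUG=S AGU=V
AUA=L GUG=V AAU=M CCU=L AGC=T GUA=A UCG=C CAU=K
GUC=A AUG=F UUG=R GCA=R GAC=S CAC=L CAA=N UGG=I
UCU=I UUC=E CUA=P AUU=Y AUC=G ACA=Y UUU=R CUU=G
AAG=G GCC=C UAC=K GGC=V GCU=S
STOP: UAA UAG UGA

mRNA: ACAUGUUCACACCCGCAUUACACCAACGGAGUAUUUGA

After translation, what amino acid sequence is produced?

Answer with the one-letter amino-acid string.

start AUG at pos 2
pos 2: AUG -> F; peptide=F
pos 5: UUC -> E; peptide=FE
pos 8: ACA -> Y; peptide=FEY
pos 11: CCC -> S; peptide=FEYS
pos 14: GCA -> R; peptide=FEYSR
pos 17: UUA -> I; peptide=FEYSRI
pos 20: CAC -> L; peptide=FEYSRIL
pos 23: CAA -> N; peptide=FEYSRILN
pos 26: CGG -> E; peptide=FEYSRILNE
pos 29: AGU -> V; peptide=FEYSRILNEV
pos 32: AUU -> Y; peptide=FEYSRILNEVY
pos 35: UGA -> STOP

Answer: FEYSRILNEVY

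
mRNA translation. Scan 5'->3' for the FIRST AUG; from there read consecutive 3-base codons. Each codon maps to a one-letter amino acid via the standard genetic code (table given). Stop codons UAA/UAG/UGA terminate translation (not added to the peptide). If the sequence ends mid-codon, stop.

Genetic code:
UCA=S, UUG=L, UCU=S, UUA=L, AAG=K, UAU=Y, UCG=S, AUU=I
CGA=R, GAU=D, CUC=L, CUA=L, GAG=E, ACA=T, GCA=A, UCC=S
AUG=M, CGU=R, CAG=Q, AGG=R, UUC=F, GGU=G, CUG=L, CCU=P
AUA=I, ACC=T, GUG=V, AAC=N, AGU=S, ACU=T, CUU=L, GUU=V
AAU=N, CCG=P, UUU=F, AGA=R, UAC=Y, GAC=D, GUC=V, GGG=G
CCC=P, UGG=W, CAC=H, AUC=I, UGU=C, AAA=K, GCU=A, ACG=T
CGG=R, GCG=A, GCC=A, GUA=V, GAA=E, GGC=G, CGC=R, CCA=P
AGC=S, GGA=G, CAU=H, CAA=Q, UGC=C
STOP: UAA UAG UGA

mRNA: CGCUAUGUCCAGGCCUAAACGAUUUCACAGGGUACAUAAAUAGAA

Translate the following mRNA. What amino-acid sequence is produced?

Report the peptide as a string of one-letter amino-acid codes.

start AUG at pos 4
pos 4: AUG -> M; peptide=M
pos 7: UCC -> S; peptide=MS
pos 10: AGG -> R; peptide=MSR
pos 13: CCU -> P; peptide=MSRP
pos 16: AAA -> K; peptide=MSRPK
pos 19: CGA -> R; peptide=MSRPKR
pos 22: UUU -> F; peptide=MSRPKRF
pos 25: CAC -> H; peptide=MSRPKRFH
pos 28: AGG -> R; peptide=MSRPKRFHR
pos 31: GUA -> V; peptide=MSRPKRFHRV
pos 34: CAU -> H; peptide=MSRPKRFHRVH
pos 37: AAA -> K; peptide=MSRPKRFHRVHK
pos 40: UAG -> STOP

Answer: MSRPKRFHRVHK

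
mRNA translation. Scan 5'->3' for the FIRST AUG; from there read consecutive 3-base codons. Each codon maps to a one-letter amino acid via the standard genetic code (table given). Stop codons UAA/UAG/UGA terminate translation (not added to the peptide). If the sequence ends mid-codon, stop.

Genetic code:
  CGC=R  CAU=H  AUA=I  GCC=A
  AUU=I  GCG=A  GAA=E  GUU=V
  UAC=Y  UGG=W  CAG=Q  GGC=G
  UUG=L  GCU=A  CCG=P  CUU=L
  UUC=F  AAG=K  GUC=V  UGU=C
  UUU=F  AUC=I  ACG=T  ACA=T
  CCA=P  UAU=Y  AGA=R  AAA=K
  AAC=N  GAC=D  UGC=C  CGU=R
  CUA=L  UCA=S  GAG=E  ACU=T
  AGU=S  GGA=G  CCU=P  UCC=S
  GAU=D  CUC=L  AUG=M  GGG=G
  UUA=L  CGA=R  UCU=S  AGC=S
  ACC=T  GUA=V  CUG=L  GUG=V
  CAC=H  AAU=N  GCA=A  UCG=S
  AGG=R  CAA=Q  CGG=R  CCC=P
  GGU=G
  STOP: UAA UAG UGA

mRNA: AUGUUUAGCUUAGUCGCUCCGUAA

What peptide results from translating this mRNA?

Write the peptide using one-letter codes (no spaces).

start AUG at pos 0
pos 0: AUG -> M; peptide=M
pos 3: UUU -> F; peptide=MF
pos 6: AGC -> S; peptide=MFS
pos 9: UUA -> L; peptide=MFSL
pos 12: GUC -> V; peptide=MFSLV
pos 15: GCU -> A; peptide=MFSLVA
pos 18: CCG -> P; peptide=MFSLVAP
pos 21: UAA -> STOP

Answer: MFSLVAP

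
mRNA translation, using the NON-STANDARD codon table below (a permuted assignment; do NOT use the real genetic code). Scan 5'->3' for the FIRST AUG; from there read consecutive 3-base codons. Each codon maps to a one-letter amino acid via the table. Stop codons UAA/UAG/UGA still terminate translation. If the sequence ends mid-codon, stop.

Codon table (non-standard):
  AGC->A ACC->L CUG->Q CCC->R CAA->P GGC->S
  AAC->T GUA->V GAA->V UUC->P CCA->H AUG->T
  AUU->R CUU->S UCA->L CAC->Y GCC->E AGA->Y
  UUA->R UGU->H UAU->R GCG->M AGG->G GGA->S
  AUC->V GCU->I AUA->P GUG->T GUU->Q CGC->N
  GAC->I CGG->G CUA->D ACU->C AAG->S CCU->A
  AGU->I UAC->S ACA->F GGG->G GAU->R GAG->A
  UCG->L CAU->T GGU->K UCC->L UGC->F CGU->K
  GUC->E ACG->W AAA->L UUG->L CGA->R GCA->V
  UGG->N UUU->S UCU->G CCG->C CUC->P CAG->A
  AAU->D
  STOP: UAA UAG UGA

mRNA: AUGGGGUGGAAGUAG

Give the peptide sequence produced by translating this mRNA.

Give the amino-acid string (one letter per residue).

start AUG at pos 0
pos 0: AUG -> T; peptide=T
pos 3: GGG -> G; peptide=TG
pos 6: UGG -> N; peptide=TGN
pos 9: AAG -> S; peptide=TGNS
pos 12: UAG -> STOP

Answer: TGNS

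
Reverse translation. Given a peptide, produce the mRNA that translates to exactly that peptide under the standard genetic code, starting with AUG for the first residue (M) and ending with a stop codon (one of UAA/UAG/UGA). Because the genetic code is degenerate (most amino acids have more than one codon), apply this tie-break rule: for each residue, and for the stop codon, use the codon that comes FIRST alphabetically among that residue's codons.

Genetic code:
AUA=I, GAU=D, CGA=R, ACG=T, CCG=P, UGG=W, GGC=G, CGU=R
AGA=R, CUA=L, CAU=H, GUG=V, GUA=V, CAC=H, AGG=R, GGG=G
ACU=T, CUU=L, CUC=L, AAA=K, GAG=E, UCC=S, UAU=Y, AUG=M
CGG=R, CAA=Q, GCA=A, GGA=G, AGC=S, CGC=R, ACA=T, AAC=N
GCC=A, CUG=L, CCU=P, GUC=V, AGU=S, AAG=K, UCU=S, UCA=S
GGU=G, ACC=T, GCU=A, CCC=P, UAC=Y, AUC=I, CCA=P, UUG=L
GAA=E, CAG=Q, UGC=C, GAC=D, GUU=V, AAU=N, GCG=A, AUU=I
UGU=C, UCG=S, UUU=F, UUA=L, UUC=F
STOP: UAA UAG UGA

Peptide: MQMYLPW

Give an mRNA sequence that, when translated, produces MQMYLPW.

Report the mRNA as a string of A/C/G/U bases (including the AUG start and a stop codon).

Answer: mRNA: AUGCAAAUGUACCUACCAUGGUAA

Derivation:
residue 1: M -> AUG (start codon)
residue 2: Q codons sorted = CAA,CAG -> pick first = CAA
residue 3: M -> AUG (only codon)
residue 4: Y codons sorted = UAC,UAU -> pick first = UAC
residue 5: L codons sorted = CUA,CUC,CUG,CUU,UUA,UUG -> pick first = CUA
residue 6: P codons sorted = CCA,CCC,CCG,CCU -> pick first = CCA
residue 7: W -> UGG (only codon)
terminator: stop codons sorted = UAA,UAG,UGA -> pick first = UAA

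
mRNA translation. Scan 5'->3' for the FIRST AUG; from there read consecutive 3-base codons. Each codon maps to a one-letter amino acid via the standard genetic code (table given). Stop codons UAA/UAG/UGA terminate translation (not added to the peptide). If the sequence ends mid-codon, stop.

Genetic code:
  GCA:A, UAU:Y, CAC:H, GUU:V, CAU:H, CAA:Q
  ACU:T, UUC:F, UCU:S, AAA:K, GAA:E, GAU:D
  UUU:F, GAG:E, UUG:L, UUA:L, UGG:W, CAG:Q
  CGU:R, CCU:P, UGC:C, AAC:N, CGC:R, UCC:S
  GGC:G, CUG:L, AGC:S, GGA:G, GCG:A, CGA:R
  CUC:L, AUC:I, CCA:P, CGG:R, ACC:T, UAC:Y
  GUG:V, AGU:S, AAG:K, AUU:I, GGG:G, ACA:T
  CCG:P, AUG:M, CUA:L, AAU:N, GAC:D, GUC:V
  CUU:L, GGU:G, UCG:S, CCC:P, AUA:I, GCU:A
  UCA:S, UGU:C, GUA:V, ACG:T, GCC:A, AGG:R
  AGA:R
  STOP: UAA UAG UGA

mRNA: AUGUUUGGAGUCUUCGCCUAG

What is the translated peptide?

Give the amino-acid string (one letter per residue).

Answer: MFGVFA

Derivation:
start AUG at pos 0
pos 0: AUG -> M; peptide=M
pos 3: UUU -> F; peptide=MF
pos 6: GGA -> G; peptide=MFG
pos 9: GUC -> V; peptide=MFGV
pos 12: UUC -> F; peptide=MFGVF
pos 15: GCC -> A; peptide=MFGVFA
pos 18: UAG -> STOP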